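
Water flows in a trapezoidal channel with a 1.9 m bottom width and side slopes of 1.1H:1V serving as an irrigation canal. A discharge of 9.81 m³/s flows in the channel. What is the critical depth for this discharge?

y_c = 1.12 m

At critical depth, Q² T / (g A³) = 1, i.e. A³/T = Q²/g = 9.81²/9.81 = 9.81.
At y = 1.41 m: A³/T = 23.03 — too large.
At y = 0.92 m: A³/T = 4.9 — too small.
At y = 1.12 m: A³/T = 9.891 — ≈ 9.81.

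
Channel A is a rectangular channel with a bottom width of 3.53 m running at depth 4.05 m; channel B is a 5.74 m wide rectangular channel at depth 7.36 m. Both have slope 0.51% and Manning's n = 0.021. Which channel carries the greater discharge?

Channel A: Flow area A = b·y = 3.53 × 4.05 = 14.3 m². Wetted perimeter P = b + 2y = 3.53 + 2×4.05 = 11.63 m. Hydraulic radius R = A/P = 14.3/11.63 = 1.229 m. Q_A = (1/0.021)·14.3·1.229^(2/3)·√0.0051 = 55.79 m³/s.
Channel B: Flow area A = b·y = 5.74 × 7.36 = 42.25 m². Wetted perimeter P = b + 2y = 5.74 + 2×7.36 = 20.46 m. Hydraulic radius R = A/P = 42.25/20.46 = 2.065 m. Q_B = (1/0.021)·42.25·2.065^(2/3)·√0.0051 = 233 m³/s.
Q_A = 55.79 m³/s vs Q_B = 233 m³/s, so channel B carries more.

channel B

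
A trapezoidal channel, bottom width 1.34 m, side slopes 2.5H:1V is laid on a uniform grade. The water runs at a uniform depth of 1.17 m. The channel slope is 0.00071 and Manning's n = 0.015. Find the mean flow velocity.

With bottom width b = 1.34 m and side slope z = 2.5: A = (b + zy)y = (1.34 + 2.5×1.17)×1.17 = 4.99 m²; P = b + 2y√(1+z²) = 1.34 + 2×1.17×2.693 = 7.641 m.
Hydraulic radius R = A/P = 4.99/7.641 = 0.6531 m.
From Manning's equation, V = (1/n) R^(2/3) S^(1/2) = (1/0.015) × 0.6531^(2/3) × 0.00071^(1/2) = 1.34 m/s.

V = 1.34 m/s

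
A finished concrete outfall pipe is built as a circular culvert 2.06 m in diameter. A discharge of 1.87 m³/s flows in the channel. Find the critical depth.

At critical depth, Q² T / (g A³) = 1, i.e. A³/T = Q²/g = 1.87²/9.81 = 0.3565.
Try y = 0.71 m: A³/T = 0.5388 — high.
Try y = 0.473 m: A³/T = 0.1113 — low.
Try y = 0.638 m: A³/T = 0.3564 — close enough.

y_c = 0.638 m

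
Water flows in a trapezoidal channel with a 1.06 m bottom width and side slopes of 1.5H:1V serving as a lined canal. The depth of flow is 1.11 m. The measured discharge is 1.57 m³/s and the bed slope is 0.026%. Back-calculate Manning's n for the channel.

n = 0.022

With bottom width b = 1.06 m and side slope z = 1.5: A = (b + zy)y = (1.06 + 1.5×1.11)×1.11 = 3.025 m²; P = b + 2y√(1+z²) = 1.06 + 2×1.11×1.803 = 5.062 m.
Hydraulic radius R = A/P = 3.025/5.062 = 0.5975 m.
Rearranging Manning's equation: n = (1/Q) A R^(2/3) S^(1/2) = (1/1.57) × 3.025 × 0.5975^(2/3) × √0.00026 = 0.022.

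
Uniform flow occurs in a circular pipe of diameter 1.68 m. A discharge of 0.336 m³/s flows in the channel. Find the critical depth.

y_c = 0.28 m

At critical depth, Q² T / (g A³) = 1, i.e. A³/T = Q²/g = 0.336²/9.81 = 0.01151.
Trying y = 0.208 m: A³/T = 0.003545 — low.
Trying y = 0.336 m: A³/T = 0.02339 — high.
Trying y = 0.28 m: A³/T = 0.01144 — ≈ 0.01151.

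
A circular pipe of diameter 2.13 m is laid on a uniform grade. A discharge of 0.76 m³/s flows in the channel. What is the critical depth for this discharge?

y_c = 0.398 m

At critical depth, Q² T / (g A³) = 1, i.e. A³/T = Q²/g = 0.76²/9.81 = 0.05888.
Trying y = 0.353 m: A³/T = 0.03664 — short.
Trying y = 0.481 m: A³/T = 0.1232 — over.
Trying y = 0.398 m: A³/T = 0.0587 — close enough.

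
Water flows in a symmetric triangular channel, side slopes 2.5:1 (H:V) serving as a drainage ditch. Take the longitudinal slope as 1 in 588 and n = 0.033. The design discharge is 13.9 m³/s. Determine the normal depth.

y_n = 2.12 m

Manning's equation rearranged: A R^(2/3) = nQ / (1·√S) = 0.033 × 13.9 / (√0.001701) = 11.12.
Try y = 1.46 m: A R^(2/3) = 4.112 — short.
Try y = 2.33 m: A R^(2/3) = 14.3 — over.
Try y = 2.12 m: A R^(2/3) = 11.12 — matches.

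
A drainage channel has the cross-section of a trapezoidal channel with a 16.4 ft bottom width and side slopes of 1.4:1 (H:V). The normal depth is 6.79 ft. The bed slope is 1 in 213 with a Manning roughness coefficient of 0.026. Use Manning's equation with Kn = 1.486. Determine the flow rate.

With bottom width b = 16.4 ft and side slope z = 1.4: A = (b + zy)y = (16.4 + 1.4×6.79)×6.79 = 175.9 ft²; P = b + 2y√(1+z²) = 16.4 + 2×6.79×1.72 = 39.76 ft.
Hydraulic radius R = A/P = 175.9/39.76 = 4.424 ft.
Manning's equation: Q = (1.486/n) A R^(2/3) S^(1/2) = (1.486/0.026) × 175.9 × 4.424^(2/3) × 0.004695^(1/2) = 1860 ft³/s.

Q = 1860 ft³/s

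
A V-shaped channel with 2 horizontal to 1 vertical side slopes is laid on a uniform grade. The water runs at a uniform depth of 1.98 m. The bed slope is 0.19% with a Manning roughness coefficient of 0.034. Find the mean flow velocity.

V = 1.18 m/s

For a triangular section with side slope z = 2: A = zy² = 2×1.98² = 7.841 m²; P = 2y√(1+z²) = 2×1.98×2.236 = 8.855 m.
Hydraulic radius R = A/P = 7.841/8.855 = 0.8855 m.
From Manning's equation, V = (1/n) R^(2/3) S^(1/2) = (1/0.034) × 0.8855^(2/3) × 0.0019^(1/2) = 1.18 m/s.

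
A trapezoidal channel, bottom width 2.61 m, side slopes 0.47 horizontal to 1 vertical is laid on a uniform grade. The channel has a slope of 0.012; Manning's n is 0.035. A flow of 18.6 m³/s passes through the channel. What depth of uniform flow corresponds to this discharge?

y_n = 1.79 m

Manning's equation rearranged: A R^(2/3) = nQ / (1·√S) = 0.035 × 18.6 / (√0.012) = 5.943.
At y = 2.27 m: A R^(2/3) = 8.864 — over.
At y = 1.59 m: A R^(2/3) = 4.871 — short.
At y = 1.79 m: A R^(2/3) = 5.932 — close enough.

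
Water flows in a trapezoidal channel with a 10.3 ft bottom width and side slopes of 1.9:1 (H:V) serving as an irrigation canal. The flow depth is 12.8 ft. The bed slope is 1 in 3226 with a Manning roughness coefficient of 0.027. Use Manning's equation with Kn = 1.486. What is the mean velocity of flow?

V = 3.47 ft/s

With bottom width b = 10.3 ft and side slope z = 1.9: A = (b + zy)y = (10.3 + 1.9×12.8)×12.8 = 443.1 ft²; P = b + 2y√(1+z²) = 10.3 + 2×12.8×2.147 = 65.27 ft.
Hydraulic radius R = A/P = 443.1/65.27 = 6.79 ft.
From Manning's equation, V = (1.486/n) R^(2/3) S^(1/2) = (1.486/0.027) × 6.79^(2/3) × 0.00031^(1/2) = 3.47 ft/s.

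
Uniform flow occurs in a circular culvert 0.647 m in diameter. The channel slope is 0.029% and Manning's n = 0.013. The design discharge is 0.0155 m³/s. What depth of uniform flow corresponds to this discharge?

Manning's equation rearranged: A R^(2/3) = nQ / (1·√S) = 0.013 × 0.0155 / (√0.00029) = 0.01183.
Try y = 0.109 m: A R^(2/3) = 0.006025 — low.
Try y = 0.152 m: A R^(2/3) = 0.01181 — matches.

y_n = 0.152 m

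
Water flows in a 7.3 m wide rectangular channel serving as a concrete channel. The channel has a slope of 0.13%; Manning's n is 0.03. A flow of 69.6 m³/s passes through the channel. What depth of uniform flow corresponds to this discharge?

Manning's equation rearranged: A R^(2/3) = nQ / (1·√S) = 0.03 × 69.6 / (√0.0013) = 57.91.
Trying y = 3.79 m: A R^(2/3) = 41.83 — short.
Trying y = 5.78 m: A R^(2/3) = 72.18 — over.
Trying y = 4.86 m: A R^(2/3) = 57.89 — ≈ 57.91.

y_n = 4.86 m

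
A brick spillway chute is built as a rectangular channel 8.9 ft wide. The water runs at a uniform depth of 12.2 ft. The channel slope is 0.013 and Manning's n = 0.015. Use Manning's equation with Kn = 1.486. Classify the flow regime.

supercritical

Flow area A = b·y = 8.9 × 12.2 = 108.6 ft². Wetted perimeter P = b + 2y = 8.9 + 2×12.2 = 33.3 ft.
Hydraulic radius R = A/P = 108.6/33.3 = 3.261 ft.
V = (1.486/n) R^(2/3) √S = (1.486/0.015) × 3.261^(2/3) × √0.013 = 24.84 ft/s. Hydraulic depth D_h = A/T = 108.6/8.9 = 12.2 ft.
Froude number Fr = V/√(g·D_h) = 24.84/√(32.2×12.2) = 1.25, which is greater than 1, so the flow is supercritical.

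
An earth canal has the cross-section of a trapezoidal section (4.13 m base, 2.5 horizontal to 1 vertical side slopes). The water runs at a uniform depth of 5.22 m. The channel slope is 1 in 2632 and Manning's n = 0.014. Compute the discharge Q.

Q = 247 m³/s

With bottom width b = 4.13 m and side slope z = 2.5: A = (b + zy)y = (4.13 + 2.5×5.22)×5.22 = 89.68 m²; P = b + 2y√(1+z²) = 4.13 + 2×5.22×2.693 = 32.24 m.
Hydraulic radius R = A/P = 89.68/32.24 = 2.782 m.
Manning's equation: Q = (1/n) A R^(2/3) S^(1/2) = (1/0.014) × 89.68 × 2.782^(2/3) × 0.0003799^(1/2) = 247 m³/s.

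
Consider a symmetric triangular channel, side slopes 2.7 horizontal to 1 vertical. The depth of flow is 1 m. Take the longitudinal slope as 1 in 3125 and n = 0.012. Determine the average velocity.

For a triangular section with side slope z = 2.7: A = zy² = 2.7×1² = 2.7 m²; P = 2y√(1+z²) = 2×1×2.879 = 5.758 m.
Hydraulic radius R = A/P = 2.7/5.758 = 0.4689 m.
From Manning's equation, V = (1/n) R^(2/3) S^(1/2) = (1/0.012) × 0.4689^(2/3) × 0.00032^(1/2) = 0.9 m/s.

V = 0.9 m/s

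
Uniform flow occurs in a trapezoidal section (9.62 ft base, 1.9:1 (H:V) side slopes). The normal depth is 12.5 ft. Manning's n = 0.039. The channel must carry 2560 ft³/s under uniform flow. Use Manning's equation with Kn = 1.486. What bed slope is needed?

With bottom width b = 9.62 ft and side slope z = 1.9: A = (b + zy)y = (9.62 + 1.9×12.5)×12.5 = 417.1 ft²; P = b + 2y√(1+z²) = 9.62 + 2×12.5×2.147 = 63.3 ft.
Hydraulic radius R = A/P = 417.1/63.3 = 6.59 ft.
From Manning's equation, S = [nQ / (1.486 A R^(2/3))]² = [0.039 × 2560 / (1.486 × 417.1 × 6.59^(2/3))]² = 0.0021.

S = 0.0021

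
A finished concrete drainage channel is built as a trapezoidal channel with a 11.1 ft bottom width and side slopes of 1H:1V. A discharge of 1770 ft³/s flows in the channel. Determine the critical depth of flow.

At critical depth, Q² T / (g A³) = 1, i.e. A³/T = Q²/g = 1770²/32.2 = 97300.
At y = 8.41 ft: A³/T = 158200 — high.
At y = 5.3 ft: A³/T = 30260 — low.
At y = 7.36 ft: A³/T = 97130 — close enough.

y_c = 7.36 ft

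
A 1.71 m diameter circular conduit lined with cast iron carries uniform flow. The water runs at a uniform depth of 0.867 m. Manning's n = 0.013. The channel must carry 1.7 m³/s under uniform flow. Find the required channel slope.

For a circular section of diameter D = 1.71 m at depth y = 0.867 m, the central angle is θ = 2 arccos(1 − 2y/D) = 3.17 rad. Then A = (D²/8)(θ − sin θ) = 1.169 m² and P = Dθ/2 = 2.71 m.
Hydraulic radius R = A/P = 1.169/2.71 = 0.4313 m.
From Manning's equation, S = [nQ / (1 A R^(2/3))]² = [0.013 × 1.7 / (1 × 1.169 × 0.4313^(2/3))]² = 0.0011.

S = 0.0011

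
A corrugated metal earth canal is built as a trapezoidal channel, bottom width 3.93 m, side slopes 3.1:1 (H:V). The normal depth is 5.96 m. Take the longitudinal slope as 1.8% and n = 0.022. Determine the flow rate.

Q = 1740 m³/s

With bottom width b = 3.93 m and side slope z = 3.1: A = (b + zy)y = (3.93 + 3.1×5.96)×5.96 = 133.5 m²; P = b + 2y√(1+z²) = 3.93 + 2×5.96×3.257 = 42.76 m.
Hydraulic radius R = A/P = 133.5/42.76 = 3.123 m.
Manning's equation: Q = (1/n) A R^(2/3) S^(1/2) = (1/0.022) × 133.5 × 3.123^(2/3) × 0.018^(1/2) = 1740 m³/s.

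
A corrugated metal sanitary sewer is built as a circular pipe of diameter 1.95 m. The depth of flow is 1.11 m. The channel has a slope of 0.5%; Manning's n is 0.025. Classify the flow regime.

subcritical

For a circular section of diameter D = 1.95 m at depth y = 1.11 m, the central angle is θ = 2 arccos(1 − 2y/D) = 3.419 rad. Then A = (D²/8)(θ − sin θ) = 1.756 m² and P = Dθ/2 = 3.334 m.
Hydraulic radius R = A/P = 1.756/3.334 = 0.5266 m.
V = (1/n) R^(2/3) √S = (1/0.025) × 0.5266^(2/3) × √0.005 = 1.844 m/s. Hydraulic depth D_h = A/T = 1.756/1.931 = 0.9091 m.
Froude number Fr = V/√(g·D_h) = 1.844/√(9.81×0.9091) = 0.618, which is less than 1, so the flow is subcritical.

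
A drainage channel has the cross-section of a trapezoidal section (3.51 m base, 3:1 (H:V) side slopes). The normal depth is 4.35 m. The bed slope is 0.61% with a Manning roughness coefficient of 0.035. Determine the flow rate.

With bottom width b = 3.51 m and side slope z = 3: A = (b + zy)y = (3.51 + 3×4.35)×4.35 = 72.04 m²; P = b + 2y√(1+z²) = 3.51 + 2×4.35×3.162 = 31.02 m.
Hydraulic radius R = A/P = 72.04/31.02 = 2.322 m.
Manning's equation: Q = (1/n) A R^(2/3) S^(1/2) = (1/0.035) × 72.04 × 2.322^(2/3) × 0.0061^(1/2) = 282 m³/s.

Q = 282 m³/s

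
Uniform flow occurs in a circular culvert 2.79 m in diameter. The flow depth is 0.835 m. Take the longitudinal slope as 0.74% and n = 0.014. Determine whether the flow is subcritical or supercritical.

supercritical

For a circular section of diameter D = 2.79 m at depth y = 0.835 m, the central angle is θ = 2 arccos(1 − 2y/D) = 2.315 rad. Then A = (D²/8)(θ − sin θ) = 1.537 m² and P = Dθ/2 = 3.23 m.
Hydraulic radius R = A/P = 1.537/3.23 = 0.476 m.
V = (1/n) R^(2/3) √S = (1/0.014) × 0.476^(2/3) × √0.0074 = 3.746 m/s. Hydraulic depth D_h = A/T = 1.537/2.555 = 0.6017 m.
Froude number Fr = V/√(g·D_h) = 3.746/√(9.81×0.6017) = 1.54, which is greater than 1, so the flow is supercritical.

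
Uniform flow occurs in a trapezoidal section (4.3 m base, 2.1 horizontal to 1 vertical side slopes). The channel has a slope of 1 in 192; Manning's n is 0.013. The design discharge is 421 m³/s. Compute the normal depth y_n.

y_n = 3.77 m

Manning's equation rearranged: A R^(2/3) = nQ / (1·√S) = 0.013 × 421 / (√0.005208) = 75.84.
Try y = 4.5 m: A R^(2/3) = 112.5 — over.
Try y = 3.12 m: A R^(2/3) = 50.09 — short.
Try y = 3.77 m: A R^(2/3) = 75.75 — close enough.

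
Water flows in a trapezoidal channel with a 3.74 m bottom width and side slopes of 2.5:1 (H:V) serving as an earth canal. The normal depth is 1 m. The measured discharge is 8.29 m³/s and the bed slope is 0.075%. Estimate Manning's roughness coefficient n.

n = 0.016

With bottom width b = 3.74 m and side slope z = 2.5: A = (b + zy)y = (3.74 + 2.5×1)×1 = 6.24 m²; P = b + 2y√(1+z²) = 3.74 + 2×1×2.693 = 9.125 m.
Hydraulic radius R = A/P = 6.24/9.125 = 0.6838 m.
Rearranging Manning's equation: n = (1/Q) A R^(2/3) S^(1/2) = (1/8.29) × 6.24 × 0.6838^(2/3) × √0.00075 = 0.016.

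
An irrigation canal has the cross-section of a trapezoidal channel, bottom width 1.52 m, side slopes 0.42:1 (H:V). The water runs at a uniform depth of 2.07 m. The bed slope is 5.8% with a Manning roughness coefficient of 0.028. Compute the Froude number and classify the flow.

With bottom width b = 1.52 m and side slope z = 0.42: A = (b + zy)y = (1.52 + 0.42×2.07)×2.07 = 4.946 m²; P = b + 2y√(1+z²) = 1.52 + 2×2.07×1.085 = 6.01 m.
Hydraulic radius R = A/P = 4.946/6.01 = 0.8229 m.
V = (1/n) R^(2/3) √S = (1/0.028) × 0.8229^(2/3) × √0.058 = 7.553 m/s. Hydraulic depth D_h = A/T = 4.946/3.259 = 1.518 m.
Froude number Fr = V/√(g·D_h) = 7.553/√(9.81×1.518) = 1.96, which is greater than 1, so the flow is supercritical.

supercritical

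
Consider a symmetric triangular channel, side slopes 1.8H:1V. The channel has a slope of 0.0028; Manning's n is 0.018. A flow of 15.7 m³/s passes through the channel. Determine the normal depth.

y_n = 1.85 m

Manning's equation rearranged: A R^(2/3) = nQ / (1·√S) = 0.018 × 15.7 / (√0.0028) = 5.341.
Try y = 1.33 m: A R^(2/3) = 2.218 — short.
Try y = 2.15 m: A R^(2/3) = 7.983 — over.
Try y = 1.85 m: A R^(2/3) = 5.347 — matches.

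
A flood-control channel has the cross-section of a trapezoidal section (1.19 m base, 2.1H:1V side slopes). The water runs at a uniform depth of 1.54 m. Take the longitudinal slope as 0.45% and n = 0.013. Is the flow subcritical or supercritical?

With bottom width b = 1.19 m and side slope z = 2.1: A = (b + zy)y = (1.19 + 2.1×1.54)×1.54 = 6.813 m²; P = b + 2y√(1+z²) = 1.19 + 2×1.54×2.326 = 8.354 m.
Hydraulic radius R = A/P = 6.813/8.354 = 0.8155 m.
V = (1/n) R^(2/3) √S = (1/0.013) × 0.8155^(2/3) × √0.0045 = 4.504 m/s. Hydraulic depth D_h = A/T = 6.813/7.658 = 0.8897 m.
Froude number Fr = V/√(g·D_h) = 4.504/√(9.81×0.8897) = 1.52, which is greater than 1, so the flow is supercritical.

supercritical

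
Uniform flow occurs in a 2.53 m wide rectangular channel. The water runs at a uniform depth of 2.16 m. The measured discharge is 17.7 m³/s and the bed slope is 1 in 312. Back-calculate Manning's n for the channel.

n = 0.015

Flow area A = b·y = 2.53 × 2.16 = 5.465 m². Wetted perimeter P = b + 2y = 2.53 + 2×2.16 = 6.85 m.
Hydraulic radius R = A/P = 5.465/6.85 = 0.7978 m.
Rearranging Manning's equation: n = (1/Q) A R^(2/3) S^(1/2) = (1/17.7) × 5.465 × 0.7978^(2/3) × √0.003205 = 0.015.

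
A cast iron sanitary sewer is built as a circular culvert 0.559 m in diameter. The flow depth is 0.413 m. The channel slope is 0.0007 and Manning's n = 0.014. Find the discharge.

For a circular section of diameter D = 0.559 m at depth y = 0.413 m, the central angle is θ = 2 arccos(1 − 2y/D) = 4.138 rad. Then A = (D²/8)(θ − sin θ) = 0.1944 m² and P = Dθ/2 = 1.156 m.
Hydraulic radius R = A/P = 0.1944/1.156 = 0.1681 m.
Manning's equation: Q = (1/n) A R^(2/3) S^(1/2) = (1/0.014) × 0.1944 × 0.1681^(2/3) × 0.0007^(1/2) = 0.112 m³/s.

Q = 0.112 m³/s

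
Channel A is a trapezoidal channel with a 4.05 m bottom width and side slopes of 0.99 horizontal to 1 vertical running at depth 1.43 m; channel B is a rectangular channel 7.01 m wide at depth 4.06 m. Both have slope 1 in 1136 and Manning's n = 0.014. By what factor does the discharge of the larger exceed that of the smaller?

Channel A: With bottom width b = 4.05 m and side slope z = 0.99: A = (b + zy)y = (4.05 + 0.99×1.43)×1.43 = 7.816 m²; P = b + 2y√(1+z²) = 4.05 + 2×1.43×1.407 = 8.074 m. Hydraulic radius R = A/P = 7.816/8.074 = 0.968 m. Q_A = (1/0.014)·7.816·0.968^(2/3)·√0.0008803 = 16.21 m³/s.
Channel B: Flow area A = b·y = 7.01 × 4.06 = 28.46 m². Wetted perimeter P = b + 2y = 7.01 + 2×4.06 = 15.13 m. Hydraulic radius R = A/P = 28.46/15.13 = 1.881 m. Q_B = (1/0.014)·28.46·1.881^(2/3)·√0.0008803 = 91.91 m³/s.
The larger discharge is 91.91 m³/s and the smaller is 16.21 m³/s; the ratio is 5.67.

5.67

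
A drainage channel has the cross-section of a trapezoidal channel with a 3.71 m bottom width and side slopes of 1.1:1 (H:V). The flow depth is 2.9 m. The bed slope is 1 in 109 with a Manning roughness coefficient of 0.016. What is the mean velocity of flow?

V = 8.27 m/s

With bottom width b = 3.71 m and side slope z = 1.1: A = (b + zy)y = (3.71 + 1.1×2.9)×2.9 = 20.01 m²; P = b + 2y√(1+z²) = 3.71 + 2×2.9×1.487 = 12.33 m.
Hydraulic radius R = A/P = 20.01/12.33 = 1.623 m.
From Manning's equation, V = (1/n) R^(2/3) S^(1/2) = (1/0.016) × 1.623^(2/3) × 0.009174^(1/2) = 8.27 m/s.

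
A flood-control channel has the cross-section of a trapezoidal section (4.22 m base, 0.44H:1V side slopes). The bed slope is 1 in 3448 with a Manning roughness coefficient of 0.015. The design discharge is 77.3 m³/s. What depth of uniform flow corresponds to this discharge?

Manning's equation rearranged: A R^(2/3) = nQ / (1·√S) = 0.015 × 77.3 / (√0.00029) = 68.09.
Try y = 6.83 m: A R^(2/3) = 92.78 — over.
Try y = 3.92 m: A R^(2/3) = 34.77 — short.
Try y = 5.76 m: A R^(2/3) = 68.08 — ≈ 68.09.

y_n = 5.76 m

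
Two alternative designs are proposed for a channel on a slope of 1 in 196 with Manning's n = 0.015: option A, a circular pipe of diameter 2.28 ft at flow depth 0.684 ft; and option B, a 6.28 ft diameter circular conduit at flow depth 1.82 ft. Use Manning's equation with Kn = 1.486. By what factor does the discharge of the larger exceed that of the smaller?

13.9

Channel A: For a circular section of diameter D = 2.28 ft at depth y = 0.684 ft, the central angle is θ = 2 arccos(1 − 2y/D) = 2.319 rad. Then A = (D²/8)(θ − sin θ) = 1.03 ft² and P = Dθ/2 = 2.643 ft. Hydraulic radius R = A/P = 1.03/2.643 = 0.3897 ft. Q_A = (1.486/0.015)·1.03·0.3897^(2/3)·√0.005102 = 3.889 ft³/s.
Channel B: For a circular section of diameter D = 6.28 ft at depth y = 1.82 ft, the central angle is θ = 2 arccos(1 − 2y/D) = 2.274 rad. Then A = (D²/8)(θ − sin θ) = 7.449 ft² and P = Dθ/2 = 7.14 ft. Hydraulic radius R = A/P = 7.449/7.14 = 1.043 ft. Q_B = (1.486/0.015)·7.449·1.043^(2/3)·√0.005102 = 54.22 ft³/s.
The larger discharge is 54.22 ft³/s and the smaller is 3.889 ft³/s; the ratio is 13.9.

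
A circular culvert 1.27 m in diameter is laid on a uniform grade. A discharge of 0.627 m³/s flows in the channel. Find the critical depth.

y_c = 0.418 m

At critical depth, Q² T / (g A³) = 1, i.e. A³/T = Q²/g = 0.627²/9.81 = 0.04007.
Trying y = 0.345 m: A³/T = 0.01908 — short.
Trying y = 0.418 m: A³/T = 0.04016 — matches.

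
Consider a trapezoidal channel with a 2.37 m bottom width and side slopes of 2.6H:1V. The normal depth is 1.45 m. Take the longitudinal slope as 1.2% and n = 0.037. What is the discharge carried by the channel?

Q = 23.7 m³/s

With bottom width b = 2.37 m and side slope z = 2.6: A = (b + zy)y = (2.37 + 2.6×1.45)×1.45 = 8.903 m²; P = b + 2y√(1+z²) = 2.37 + 2×1.45×2.786 = 10.45 m.
Hydraulic radius R = A/P = 8.903/10.45 = 0.8521 m.
Manning's equation: Q = (1/n) A R^(2/3) S^(1/2) = (1/0.037) × 8.903 × 0.8521^(2/3) × 0.012^(1/2) = 23.7 m³/s.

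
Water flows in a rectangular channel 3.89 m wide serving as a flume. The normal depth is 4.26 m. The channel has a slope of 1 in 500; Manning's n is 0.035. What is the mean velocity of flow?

Flow area A = b·y = 3.89 × 4.26 = 16.57 m². Wetted perimeter P = b + 2y = 3.89 + 2×4.26 = 12.41 m.
Hydraulic radius R = A/P = 16.57/12.41 = 1.335 m.
From Manning's equation, V = (1/n) R^(2/3) S^(1/2) = (1/0.035) × 1.335^(2/3) × 0.002^(1/2) = 1.55 m/s.

V = 1.55 m/s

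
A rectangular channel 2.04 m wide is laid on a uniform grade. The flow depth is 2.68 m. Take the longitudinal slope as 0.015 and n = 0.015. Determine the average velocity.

V = 6.67 m/s

Flow area A = b·y = 2.04 × 2.68 = 5.467 m². Wetted perimeter P = b + 2y = 2.04 + 2×2.68 = 7.4 m.
Hydraulic radius R = A/P = 5.467/7.4 = 0.7388 m.
From Manning's equation, V = (1/n) R^(2/3) S^(1/2) = (1/0.015) × 0.7388^(2/3) × 0.015^(1/2) = 6.67 m/s.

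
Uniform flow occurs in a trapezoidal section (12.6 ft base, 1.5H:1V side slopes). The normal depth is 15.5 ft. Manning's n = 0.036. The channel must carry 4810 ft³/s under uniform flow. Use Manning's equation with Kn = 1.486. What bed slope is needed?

With bottom width b = 12.6 ft and side slope z = 1.5: A = (b + zy)y = (12.6 + 1.5×15.5)×15.5 = 555.7 ft²; P = b + 2y√(1+z²) = 12.6 + 2×15.5×1.803 = 68.49 ft.
Hydraulic radius R = A/P = 555.7/68.49 = 8.114 ft.
From Manning's equation, S = [nQ / (1.486 A R^(2/3))]² = [0.036 × 4810 / (1.486 × 555.7 × 8.114^(2/3))]² = 0.0027.

S = 0.0027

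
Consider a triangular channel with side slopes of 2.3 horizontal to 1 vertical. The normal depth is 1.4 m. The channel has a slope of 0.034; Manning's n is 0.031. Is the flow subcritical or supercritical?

For a triangular section with side slope z = 2.3: A = zy² = 2.3×1.4² = 4.508 m²; P = 2y√(1+z²) = 2×1.4×2.508 = 7.022 m.
Hydraulic radius R = A/P = 4.508/7.022 = 0.6419 m.
V = (1/n) R^(2/3) √S = (1/0.031) × 0.6419^(2/3) × √0.034 = 4.426 m/s. Hydraulic depth D_h = A/T = 4.508/6.44 = 0.7 m.
Froude number Fr = V/√(g·D_h) = 4.426/√(9.81×0.7) = 1.69, which is greater than 1, so the flow is supercritical.

supercritical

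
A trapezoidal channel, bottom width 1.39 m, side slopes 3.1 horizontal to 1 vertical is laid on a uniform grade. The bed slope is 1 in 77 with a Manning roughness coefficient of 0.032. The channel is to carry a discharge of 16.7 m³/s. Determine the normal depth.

y_n = 1.2 m

Manning's equation rearranged: A R^(2/3) = nQ / (1·√S) = 0.032 × 16.7 / (√0.01299) = 4.689.
Trying y = 1.01 m: A R^(2/3) = 3.15 — too small.
Trying y = 1.43 m: A R^(2/3) = 7.042 — too large.
Trying y = 1.2 m: A R^(2/3) = 4.676 — close enough.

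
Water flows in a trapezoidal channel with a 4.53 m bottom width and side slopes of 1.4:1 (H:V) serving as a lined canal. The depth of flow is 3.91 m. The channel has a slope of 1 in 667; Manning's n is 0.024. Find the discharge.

Q = 106 m³/s

With bottom width b = 4.53 m and side slope z = 1.4: A = (b + zy)y = (4.53 + 1.4×3.91)×3.91 = 39.12 m²; P = b + 2y√(1+z²) = 4.53 + 2×3.91×1.72 = 17.98 m.
Hydraulic radius R = A/P = 39.12/17.98 = 2.175 m.
Manning's equation: Q = (1/n) A R^(2/3) S^(1/2) = (1/0.024) × 39.12 × 2.175^(2/3) × 0.001499^(1/2) = 106 m³/s.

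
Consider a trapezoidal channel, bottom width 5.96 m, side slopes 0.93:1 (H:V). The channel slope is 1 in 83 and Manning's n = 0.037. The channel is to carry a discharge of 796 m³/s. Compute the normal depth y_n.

y_n = 8.07 m

Manning's equation rearranged: A R^(2/3) = nQ / (1·√S) = 0.037 × 796 / (√0.01205) = 268.3.
Trying y = 5.91 m: A R^(2/3) = 142.8 — low.
Trying y = 9.08 m: A R^(2/3) = 343.3 — high.
Trying y = 8.07 m: A R^(2/3) = 268.3 — matches.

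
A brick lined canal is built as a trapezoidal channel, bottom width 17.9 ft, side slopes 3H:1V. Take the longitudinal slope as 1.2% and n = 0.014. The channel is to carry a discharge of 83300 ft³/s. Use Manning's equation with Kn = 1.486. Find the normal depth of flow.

y_n = 19.5 ft

Manning's equation rearranged: A R^(2/3) = nQ / (1.486·√S) = 0.014 × 83300 / (1.486 × √0.012) = 7164.
At y = 21.6 ft: A R^(2/3) = 9133 — high.
At y = 19.5 ft: A R^(2/3) = 7166 — close enough.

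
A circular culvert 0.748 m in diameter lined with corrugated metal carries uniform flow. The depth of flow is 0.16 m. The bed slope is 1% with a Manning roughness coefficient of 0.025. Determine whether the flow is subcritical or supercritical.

subcritical

For a circular section of diameter D = 0.748 m at depth y = 0.16 m, the central angle is θ = 2 arccos(1 − 2y/D) = 1.923 rad. Then A = (D²/8)(θ − sin θ) = 0.06887 m² and P = Dθ/2 = 0.7193 m.
Hydraulic radius R = A/P = 0.06887/0.7193 = 0.09574 m.
V = (1/n) R^(2/3) √S = (1/0.025) × 0.09574^(2/3) × √0.01 = 0.8372 m/s. Hydraulic depth D_h = A/T = 0.06887/0.6134 = 0.1123 m.
Froude number Fr = V/√(g·D_h) = 0.8372/√(9.81×0.1123) = 0.798, which is less than 1, so the flow is subcritical.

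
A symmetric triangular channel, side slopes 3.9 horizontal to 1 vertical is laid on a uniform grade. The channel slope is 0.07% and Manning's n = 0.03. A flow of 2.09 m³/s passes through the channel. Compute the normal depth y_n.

Manning's equation rearranged: A R^(2/3) = nQ / (1·√S) = 0.03 × 2.09 / (√0.0007) = 2.37.
Trying y = 0.83 m: A R^(2/3) = 1.463 — short.
Trying y = 1.08 m: A R^(2/3) = 2.953 — over.
Trying y = 0.994 m: A R^(2/3) = 2.367 — matches.

y_n = 0.994 m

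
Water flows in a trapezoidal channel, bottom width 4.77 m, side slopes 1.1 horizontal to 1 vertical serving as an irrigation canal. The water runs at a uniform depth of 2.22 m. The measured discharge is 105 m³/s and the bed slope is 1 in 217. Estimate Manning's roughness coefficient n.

With bottom width b = 4.77 m and side slope z = 1.1: A = (b + zy)y = (4.77 + 1.1×2.22)×2.22 = 16.01 m²; P = b + 2y√(1+z²) = 4.77 + 2×2.22×1.487 = 11.37 m.
Hydraulic radius R = A/P = 16.01/11.37 = 1.408 m.
Rearranging Manning's equation: n = (1/Q) A R^(2/3) S^(1/2) = (1/105) × 16.01 × 1.408^(2/3) × √0.004608 = 0.013.

n = 0.013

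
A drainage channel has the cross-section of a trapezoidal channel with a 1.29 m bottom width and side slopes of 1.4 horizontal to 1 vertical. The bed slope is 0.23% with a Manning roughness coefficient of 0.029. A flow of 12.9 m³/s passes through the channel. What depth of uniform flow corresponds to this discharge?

Manning's equation rearranged: A R^(2/3) = nQ / (1·√S) = 0.029 × 12.9 / (√0.0023) = 7.801.
Trying y = 2.37 m: A R^(2/3) = 12.03 — too large.
Trying y = 1.66 m: A R^(2/3) = 5.412 — too small.
Trying y = 1.96 m: A R^(2/3) = 7.823 — matches.

y_n = 1.96 m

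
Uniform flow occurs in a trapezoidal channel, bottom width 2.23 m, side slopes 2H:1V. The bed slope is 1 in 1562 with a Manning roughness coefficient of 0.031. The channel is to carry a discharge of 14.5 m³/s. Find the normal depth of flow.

Manning's equation rearranged: A R^(2/3) = nQ / (1·√S) = 0.031 × 14.5 / (√0.0006402) = 17.77.
Try y = 2.54 m: A R^(2/3) = 22.86 — too large.
Try y = 2.27 m: A R^(2/3) = 17.75 — matches.

y_n = 2.27 m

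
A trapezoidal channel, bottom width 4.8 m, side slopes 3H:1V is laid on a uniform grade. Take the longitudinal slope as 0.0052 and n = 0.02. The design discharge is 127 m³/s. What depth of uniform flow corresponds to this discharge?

y_n = 2.35 m

Manning's equation rearranged: A R^(2/3) = nQ / (1·√S) = 0.02 × 127 / (√0.0052) = 35.22.
At y = 1.92 m: A R^(2/3) = 22.85 — short.
At y = 2.94 m: A R^(2/3) = 57.3 — over.
At y = 2.35 m: A R^(2/3) = 35.12 — matches.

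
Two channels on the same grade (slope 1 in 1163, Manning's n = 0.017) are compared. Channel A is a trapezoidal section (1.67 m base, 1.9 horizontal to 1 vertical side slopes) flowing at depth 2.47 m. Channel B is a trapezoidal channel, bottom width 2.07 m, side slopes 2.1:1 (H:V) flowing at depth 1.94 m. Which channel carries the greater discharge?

channel A

Channel A: With bottom width b = 1.67 m and side slope z = 1.9: A = (b + zy)y = (1.67 + 1.9×2.47)×2.47 = 15.72 m²; P = b + 2y√(1+z²) = 1.67 + 2×2.47×2.147 = 12.28 m. Hydraulic radius R = A/P = 15.72/12.28 = 1.28 m. Q_A = (1/0.017)·15.72·1.28^(2/3)·√0.0008598 = 31.96 m³/s.
Channel B: With bottom width b = 2.07 m and side slope z = 2.1: A = (b + zy)y = (2.07 + 2.1×1.94)×1.94 = 11.92 m²; P = b + 2y√(1+z²) = 2.07 + 2×1.94×2.326 = 11.09 m. Hydraulic radius R = A/P = 11.92/11.09 = 1.074 m. Q_B = (1/0.017)·11.92·1.074^(2/3)·√0.0008598 = 21.57 m³/s.
Q_A = 31.96 m³/s vs Q_B = 21.57 m³/s, so channel A carries more.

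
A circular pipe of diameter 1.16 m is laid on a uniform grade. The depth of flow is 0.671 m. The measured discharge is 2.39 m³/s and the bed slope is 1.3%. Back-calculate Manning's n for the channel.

n = 0.014

For a circular section of diameter D = 1.16 m at depth y = 0.671 m, the central angle is θ = 2 arccos(1 − 2y/D) = 3.457 rad. Then A = (D²/8)(θ − sin θ) = 0.6335 m² and P = Dθ/2 = 2.005 m.
Hydraulic radius R = A/P = 0.6335/2.005 = 0.316 m.
Rearranging Manning's equation: n = (1/Q) A R^(2/3) S^(1/2) = (1/2.39) × 0.6335 × 0.316^(2/3) × √0.013 = 0.014.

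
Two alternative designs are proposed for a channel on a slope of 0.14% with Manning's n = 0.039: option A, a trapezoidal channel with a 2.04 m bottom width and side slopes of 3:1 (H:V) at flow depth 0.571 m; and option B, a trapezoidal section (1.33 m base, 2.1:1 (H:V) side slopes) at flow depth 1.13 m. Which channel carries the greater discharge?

Channel A: With bottom width b = 2.04 m and side slope z = 3: A = (b + zy)y = (2.04 + 3×0.571)×0.571 = 2.143 m²; P = b + 2y√(1+z²) = 2.04 + 2×0.571×3.162 = 5.651 m. Hydraulic radius R = A/P = 2.143/5.651 = 0.3792 m. Q_A = (1/0.039)·2.143·0.3792^(2/3)·√0.0014 = 1.077 m³/s.
Channel B: With bottom width b = 1.33 m and side slope z = 2.1: A = (b + zy)y = (1.33 + 2.1×1.13)×1.13 = 4.184 m²; P = b + 2y√(1+z²) = 1.33 + 2×1.13×2.326 = 6.587 m. Hydraulic radius R = A/P = 4.184/6.587 = 0.6353 m. Q_B = (1/0.039)·4.184·0.6353^(2/3)·√0.0014 = 2.967 m³/s.
Q_A = 1.077 m³/s vs Q_B = 2.967 m³/s, so channel B carries more.

channel B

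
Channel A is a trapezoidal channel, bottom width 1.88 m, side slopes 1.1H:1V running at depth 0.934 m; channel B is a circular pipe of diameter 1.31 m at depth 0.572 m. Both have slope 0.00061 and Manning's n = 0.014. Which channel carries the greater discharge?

channel A

Channel A: With bottom width b = 1.88 m and side slope z = 1.1: A = (b + zy)y = (1.88 + 1.1×0.934)×0.934 = 2.716 m²; P = b + 2y√(1+z²) = 1.88 + 2×0.934×1.487 = 4.657 m. Hydraulic radius R = A/P = 2.716/4.657 = 0.5831 m. Q_A = (1/0.014)·2.716·0.5831^(2/3)·√0.00061 = 3.344 m³/s.
Channel B: For a circular section of diameter D = 1.31 m at depth y = 0.572 m, the central angle is θ = 2 arccos(1 − 2y/D) = 2.887 rad. Then A = (D²/8)(θ − sin θ) = 0.5655 m² and P = Dθ/2 = 1.891 m. Hydraulic radius R = A/P = 0.5655/1.891 = 0.299 m. Q_B = (1/0.014)·0.5655·0.299^(2/3)·√0.00061 = 0.446 m³/s.
Q_A = 3.344 m³/s vs Q_B = 0.446 m³/s, so channel A carries more.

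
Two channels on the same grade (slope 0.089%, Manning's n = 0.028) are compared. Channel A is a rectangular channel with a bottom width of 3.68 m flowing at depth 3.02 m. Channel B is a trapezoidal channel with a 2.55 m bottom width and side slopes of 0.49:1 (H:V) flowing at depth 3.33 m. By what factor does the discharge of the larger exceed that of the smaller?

1.43

Channel A: Flow area A = b·y = 3.68 × 3.02 = 11.11 m². Wetted perimeter P = b + 2y = 3.68 + 2×3.02 = 9.72 m. Hydraulic radius R = A/P = 11.11/9.72 = 1.143 m. Q_A = (1/0.028)·11.11·1.143^(2/3)·√0.00089 = 12.95 m³/s.
Channel B: With bottom width b = 2.55 m and side slope z = 0.49: A = (b + zy)y = (2.55 + 0.49×3.33)×3.33 = 13.93 m²; P = b + 2y√(1+z²) = 2.55 + 2×3.33×1.114 = 9.967 m. Hydraulic radius R = A/P = 13.93/9.967 = 1.397 m. Q_B = (1/0.028)·13.93·1.397^(2/3)·√0.00089 = 18.54 m³/s.
The larger discharge is 18.54 m³/s and the smaller is 12.95 m³/s; the ratio is 1.43.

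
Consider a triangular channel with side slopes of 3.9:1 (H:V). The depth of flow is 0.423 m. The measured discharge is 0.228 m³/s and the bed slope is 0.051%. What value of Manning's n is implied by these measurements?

For a triangular section with side slope z = 3.9: A = zy² = 3.9×0.423² = 0.6978 m²; P = 2y√(1+z²) = 2×0.423×4.026 = 3.406 m.
Hydraulic radius R = A/P = 0.6978/3.406 = 0.2049 m.
Rearranging Manning's equation: n = (1/Q) A R^(2/3) S^(1/2) = (1/0.228) × 0.6978 × 0.2049^(2/3) × √0.00051 = 0.024.

n = 0.024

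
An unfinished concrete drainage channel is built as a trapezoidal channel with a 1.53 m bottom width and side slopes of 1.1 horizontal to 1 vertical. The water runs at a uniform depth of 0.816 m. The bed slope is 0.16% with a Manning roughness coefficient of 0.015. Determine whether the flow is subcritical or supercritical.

With bottom width b = 1.53 m and side slope z = 1.1: A = (b + zy)y = (1.53 + 1.1×0.816)×0.816 = 1.981 m²; P = b + 2y√(1+z²) = 1.53 + 2×0.816×1.487 = 3.956 m.
Hydraulic radius R = A/P = 1.981/3.956 = 0.5007 m.
V = (1/n) R^(2/3) √S = (1/0.015) × 0.5007^(2/3) × √0.0016 = 1.682 m/s. Hydraulic depth D_h = A/T = 1.981/3.325 = 0.5957 m.
Froude number Fr = V/√(g·D_h) = 1.682/√(9.81×0.5957) = 0.696, which is less than 1, so the flow is subcritical.

subcritical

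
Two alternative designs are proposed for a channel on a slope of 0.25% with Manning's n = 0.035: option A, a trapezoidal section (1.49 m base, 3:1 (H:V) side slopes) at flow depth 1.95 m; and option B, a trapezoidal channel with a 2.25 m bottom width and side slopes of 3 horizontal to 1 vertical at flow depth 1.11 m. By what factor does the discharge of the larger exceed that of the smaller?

Channel A: With bottom width b = 1.49 m and side slope z = 3: A = (b + zy)y = (1.49 + 3×1.95)×1.95 = 14.31 m²; P = b + 2y√(1+z²) = 1.49 + 2×1.95×3.162 = 13.82 m. Hydraulic radius R = A/P = 14.31/13.82 = 1.035 m. Q_A = (1/0.035)·14.31·1.035^(2/3)·√0.0025 = 20.93 m³/s.
Channel B: With bottom width b = 2.25 m and side slope z = 3: A = (b + zy)y = (2.25 + 3×1.11)×1.11 = 6.194 m²; P = b + 2y√(1+z²) = 2.25 + 2×1.11×3.162 = 9.27 m. Hydraulic radius R = A/P = 6.194/9.27 = 0.6681 m. Q_B = (1/0.035)·6.194·0.6681^(2/3)·√0.0025 = 6.762 m³/s.
The larger discharge is 20.93 m³/s and the smaller is 6.762 m³/s; the ratio is 3.09.

3.09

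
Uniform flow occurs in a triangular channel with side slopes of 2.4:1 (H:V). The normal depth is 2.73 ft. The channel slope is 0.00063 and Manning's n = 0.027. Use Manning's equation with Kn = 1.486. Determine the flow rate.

Q = 28.8 ft³/s

For a triangular section with side slope z = 2.4: A = zy² = 2.4×2.73² = 17.89 ft²; P = 2y√(1+z²) = 2×2.73×2.6 = 14.2 ft.
Hydraulic radius R = A/P = 17.89/14.2 = 1.26 ft.
Manning's equation: Q = (1.486/n) A R^(2/3) S^(1/2) = (1.486/0.027) × 17.89 × 1.26^(2/3) × 0.00063^(1/2) = 28.8 ft³/s.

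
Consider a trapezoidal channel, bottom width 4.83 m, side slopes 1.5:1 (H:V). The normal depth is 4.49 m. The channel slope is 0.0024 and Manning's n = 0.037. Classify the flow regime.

subcritical

With bottom width b = 4.83 m and side slope z = 1.5: A = (b + zy)y = (4.83 + 1.5×4.49)×4.49 = 51.93 m²; P = b + 2y√(1+z²) = 4.83 + 2×4.49×1.803 = 21.02 m.
Hydraulic radius R = A/P = 51.93/21.02 = 2.47 m.
V = (1/n) R^(2/3) √S = (1/0.037) × 2.47^(2/3) × √0.0024 = 2.42 m/s. Hydraulic depth D_h = A/T = 51.93/18.3 = 2.838 m.
Froude number Fr = V/√(g·D_h) = 2.42/√(9.81×2.838) = 0.459, which is less than 1, so the flow is subcritical.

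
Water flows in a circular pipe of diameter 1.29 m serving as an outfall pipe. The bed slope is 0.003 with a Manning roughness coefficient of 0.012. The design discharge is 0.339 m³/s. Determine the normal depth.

y_n = 0.303 m

Manning's equation rearranged: A R^(2/3) = nQ / (1·√S) = 0.012 × 0.339 / (√0.003) = 0.07427.
At y = 0.359 m: A R^(2/3) = 0.104 — over.
At y = 0.303 m: A R^(2/3) = 0.07437 — close enough.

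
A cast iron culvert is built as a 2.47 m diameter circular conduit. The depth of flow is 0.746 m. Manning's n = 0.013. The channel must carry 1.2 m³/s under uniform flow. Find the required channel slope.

S = 0.000512

For a circular section of diameter D = 2.47 m at depth y = 0.746 m, the central angle is θ = 2 arccos(1 − 2y/D) = 2.327 rad. Then A = (D²/8)(θ − sin θ) = 1.22 m² and P = Dθ/2 = 2.874 m.
Hydraulic radius R = A/P = 1.22/2.874 = 0.4246 m.
From Manning's equation, S = [nQ / (1 A R^(2/3))]² = [0.013 × 1.2 / (1 × 1.22 × 0.4246^(2/3))]² = 0.000512.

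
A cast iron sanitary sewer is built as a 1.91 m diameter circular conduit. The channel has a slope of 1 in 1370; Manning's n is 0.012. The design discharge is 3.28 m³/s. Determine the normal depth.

y_n = 1.33 m

Manning's equation rearranged: A R^(2/3) = nQ / (1·√S) = 0.012 × 3.28 / (√0.0007299) = 1.457.
Trying y = 1.15 m: A R^(2/3) = 1.182 — low.
Trying y = 1.64 m: A R^(2/3) = 1.817 — high.
Trying y = 1.33 m: A R^(2/3) = 1.455 — close enough.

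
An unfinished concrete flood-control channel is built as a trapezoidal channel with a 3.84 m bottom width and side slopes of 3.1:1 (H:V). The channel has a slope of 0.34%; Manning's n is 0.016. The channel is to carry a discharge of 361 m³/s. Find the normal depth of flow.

Manning's equation rearranged: A R^(2/3) = nQ / (1·√S) = 0.016 × 361 / (√0.0034) = 99.06.
Try y = 4.89 m: A R^(2/3) = 175.8 — high.
Try y = 3.84 m: A R^(2/3) = 98.99 — close enough.

y_n = 3.84 m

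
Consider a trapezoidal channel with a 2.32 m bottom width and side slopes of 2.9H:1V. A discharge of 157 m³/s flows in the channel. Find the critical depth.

y_c = 3.22 m

At critical depth, Q² T / (g A³) = 1, i.e. A³/T = Q²/g = 157²/9.81 = 2513.
Trying y = 2.4 m: A³/T = 680.3 — short.
Trying y = 3.55 m: A³/T = 3920 — over.
Trying y = 3.22 m: A³/T = 2519 — close enough.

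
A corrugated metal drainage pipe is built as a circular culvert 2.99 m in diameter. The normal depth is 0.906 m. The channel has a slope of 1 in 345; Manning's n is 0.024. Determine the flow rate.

Q = 2.59 m³/s

For a circular section of diameter D = 2.99 m at depth y = 0.906 m, the central angle is θ = 2 arccos(1 − 2y/D) = 2.332 rad. Then A = (D²/8)(θ − sin θ) = 1.796 m² and P = Dθ/2 = 3.486 m.
Hydraulic radius R = A/P = 1.796/3.486 = 0.5153 m.
Manning's equation: Q = (1/n) A R^(2/3) S^(1/2) = (1/0.024) × 1.796 × 0.5153^(2/3) × 0.002899^(1/2) = 2.59 m³/s.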